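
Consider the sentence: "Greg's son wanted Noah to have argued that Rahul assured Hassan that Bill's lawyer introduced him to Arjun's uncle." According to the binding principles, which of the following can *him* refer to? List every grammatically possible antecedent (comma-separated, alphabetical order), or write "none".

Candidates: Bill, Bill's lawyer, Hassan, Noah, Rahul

*him* is a pronoun; Principle B requires it to be free in its binding domain — the clause headed by 'introduced'.
— Bill: possessor inside the subject DP of the clause headed by 'introduced'; does not c-command the pronoun — Principle B does not apply; allowed.
— Bill's lawyer: subject of the clause headed by 'introduced'; c-commands the pronoun within its binding domain — blocked (Principle B).
— Hassan: object of the clause headed by 'assured'; c-commands the pronoun but lies outside its binding domain — allowed.
— Noah: subject of the clause headed by 'argued'; c-commands the pronoun but lies outside its binding domain — allowed.
— Rahul: subject of the clause headed by 'assured'; c-commands the pronoun but lies outside its binding domain — allowed.

Bill, Hassan, Noah, Rahul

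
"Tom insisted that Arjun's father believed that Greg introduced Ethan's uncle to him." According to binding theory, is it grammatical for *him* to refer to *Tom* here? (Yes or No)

Yes

*Tom* is an R-expression; Principle C requires it to be free (not bound by any c-commanding expression).
— him: second object of the clause headed by 'introduced'; the pronoun does not c-command the R-expression — coreference allowed.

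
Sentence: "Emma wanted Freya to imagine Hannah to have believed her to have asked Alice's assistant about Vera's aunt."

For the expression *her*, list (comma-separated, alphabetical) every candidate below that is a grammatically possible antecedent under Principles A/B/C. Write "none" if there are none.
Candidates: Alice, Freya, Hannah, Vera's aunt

Freya

*her* is a pronoun; Principle B requires it to be free in its binding domain — the clause headed by 'believed'.
— Alice: possessor inside the object DP of the clause headed by 'asked'; is c-commanded by the pronoun; coreference would bind this R-expression — blocked (Principle C).
— Freya: subject of the clause headed by 'imagine'; c-commands the pronoun but lies outside its binding domain — allowed.
— Hannah: subject of the clause headed by 'believed'; c-commands the pronoun within its binding domain — blocked (Principle B).
— Vera's aunt: second object of the clause headed by 'asked'; is c-commanded by the pronoun; coreference would bind this R-expression — blocked (Principle C).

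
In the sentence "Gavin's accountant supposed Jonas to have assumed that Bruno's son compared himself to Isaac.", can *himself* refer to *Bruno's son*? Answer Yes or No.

Yes

*himself* is a reflexive; Principle A requires it to be bound within its binding domain — the clause headed by 'compared'.
— Bruno's son: subject of the clause headed by 'compared'; c-commands the reflexive within its binding domain — allowed (Principle A).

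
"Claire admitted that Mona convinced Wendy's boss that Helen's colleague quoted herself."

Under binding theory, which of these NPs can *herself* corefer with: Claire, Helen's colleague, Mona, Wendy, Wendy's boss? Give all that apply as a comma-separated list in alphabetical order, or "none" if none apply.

Helen's colleague

*herself* is a reflexive; Principle A requires it to be bound within its binding domain — the clause headed by 'quoted'.
— Claire: subject of the matrix clause; c-commands the reflexive but lies outside its binding domain — cannot bind it (Principle A).
— Helen's colleague: subject of the clause headed by 'quoted'; c-commands the reflexive within its binding domain — allowed (Principle A).
— Mona: subject of the clause headed by 'convinced'; c-commands the reflexive but lies outside its binding domain — cannot bind it (Principle A).
— Wendy: possessor inside the object DP of the clause headed by 'convinced'; does not c-command the reflexive — cannot bind it (Principle A).
— Wendy's boss: object of the clause headed by 'convinced'; c-commands the reflexive but lies outside its binding domain — cannot bind it (Principle A).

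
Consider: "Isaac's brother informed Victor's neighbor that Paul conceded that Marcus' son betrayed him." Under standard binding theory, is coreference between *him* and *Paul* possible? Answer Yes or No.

*Paul* is an R-expression; Principle C requires it to be free (not bound by any c-commanding expression).
— him: object of the clause headed by 'betrayed'; the pronoun does not c-command the R-expression — coreference allowed.

Yes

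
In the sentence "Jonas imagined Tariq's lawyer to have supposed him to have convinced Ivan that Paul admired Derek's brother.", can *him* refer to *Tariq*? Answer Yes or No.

*him* is a pronoun; Principle B requires it to be free in its binding domain — the clause headed by 'supposed'.
— Tariq: possessor inside the subject DP of the clause headed by 'supposed'; does not c-command the pronoun — Principle B does not apply; allowed.

Yes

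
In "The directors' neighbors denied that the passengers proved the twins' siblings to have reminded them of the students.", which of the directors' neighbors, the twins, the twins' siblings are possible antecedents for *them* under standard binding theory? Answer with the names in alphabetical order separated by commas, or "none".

*them* is a pronoun; Principle B requires it to be free in its binding domain — the clause headed by 'reminded'.
— the directors' neighbors: subject of the matrix clause; c-commands the pronoun but lies outside its binding domain — allowed.
— the twins: possessor inside the subject DP of the clause headed by 'reminded'; does not c-command the pronoun — Principle B does not apply; allowed.
— the twins' siblings: subject of the clause headed by 'reminded'; c-commands the pronoun within its binding domain — blocked (Principle B).

the directors' neighbors, the twins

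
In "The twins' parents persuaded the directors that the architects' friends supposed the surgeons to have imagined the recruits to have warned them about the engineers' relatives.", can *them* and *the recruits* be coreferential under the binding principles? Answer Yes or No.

*the recruits* is an R-expression; Principle C requires it to be free (not bound by any c-commanding expression).
— them: object of the clause headed by 'warned'; the R-expression locally c-commands the pronoun — coreference blocked (Principle B on the pronoun).

No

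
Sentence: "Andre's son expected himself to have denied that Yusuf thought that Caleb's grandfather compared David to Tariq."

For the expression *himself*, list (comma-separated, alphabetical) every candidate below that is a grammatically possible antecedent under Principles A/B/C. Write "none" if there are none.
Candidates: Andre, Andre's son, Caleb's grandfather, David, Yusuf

Andre's son

*himself* is a reflexive; Principle A requires it to be bound within its binding domain — the matrix clause.
— Andre: possessor inside the subject DP of the matrix clause; does not c-command the reflexive — cannot bind it (Principle A).
— Andre's son: subject of the matrix clause; c-commands the reflexive within its binding domain — allowed (Principle A).
— Caleb's grandfather: subject of the clause headed by 'compared'; does not c-command the reflexive — cannot bind it (Principle A).
— David: object of the clause headed by 'compared'; does not c-command the reflexive — cannot bind it (Principle A).
— Yusuf: subject of the clause headed by 'thought'; does not c-command the reflexive — cannot bind it (Principle A).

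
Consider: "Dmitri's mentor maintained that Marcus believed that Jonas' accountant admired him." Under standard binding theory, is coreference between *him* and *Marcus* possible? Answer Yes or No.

*Marcus* is an R-expression; Principle C requires it to be free (not bound by any c-commanding expression).
— him: object of the clause headed by 'admired'; the pronoun does not c-command the R-expression — coreference allowed.

Yes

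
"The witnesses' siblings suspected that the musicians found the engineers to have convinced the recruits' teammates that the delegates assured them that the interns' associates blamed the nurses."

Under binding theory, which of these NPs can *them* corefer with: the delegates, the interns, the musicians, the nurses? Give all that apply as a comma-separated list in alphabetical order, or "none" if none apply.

*them* is a pronoun; Principle B requires it to be free in its binding domain — the clause headed by 'assured'.
— the delegates: subject of the clause headed by 'assured'; c-commands the pronoun within its binding domain — blocked (Principle B).
— the interns: possessor inside the subject DP of the clause headed by 'blamed'; is c-commanded by the pronoun; coreference would bind this R-expression — blocked (Principle C).
— the musicians: subject of the clause headed by 'found'; c-commands the pronoun but lies outside its binding domain — allowed.
— the nurses: object of the clause headed by 'blamed'; is c-commanded by the pronoun; coreference would bind this R-expression — blocked (Principle C).

the musicians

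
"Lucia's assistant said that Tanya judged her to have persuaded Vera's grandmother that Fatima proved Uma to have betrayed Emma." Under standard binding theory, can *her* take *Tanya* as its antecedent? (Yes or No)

No

*her* is a pronoun; Principle B requires it to be free in its binding domain — the clause headed by 'judged'.
— Tanya: subject of the clause headed by 'judged'; c-commands the pronoun within its binding domain — blocked (Principle B).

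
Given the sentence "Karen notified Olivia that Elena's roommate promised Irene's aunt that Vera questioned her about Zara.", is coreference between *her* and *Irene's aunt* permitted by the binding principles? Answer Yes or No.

*her* is a pronoun; Principle B requires it to be free in its binding domain — the clause headed by 'questioned'.
— Irene's aunt: object of the clause headed by 'promised'; c-commands the pronoun but lies outside its binding domain — allowed.

Yes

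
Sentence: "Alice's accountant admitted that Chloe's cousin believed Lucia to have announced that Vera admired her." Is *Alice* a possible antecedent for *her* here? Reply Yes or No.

Yes

*her* is a pronoun; Principle B requires it to be free in its binding domain — the clause headed by 'admired'.
— Alice: possessor inside the subject DP of the matrix clause; does not c-command the pronoun — Principle B does not apply; allowed.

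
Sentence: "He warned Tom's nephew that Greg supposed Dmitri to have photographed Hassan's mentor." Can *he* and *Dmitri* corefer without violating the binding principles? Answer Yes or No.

*Dmitri* is an R-expression; Principle C requires it to be free (not bound by any c-commanding expression).
— he: subject of the matrix clause; the pronoun c-commands the R-expression — coreference blocked (Principle C).

No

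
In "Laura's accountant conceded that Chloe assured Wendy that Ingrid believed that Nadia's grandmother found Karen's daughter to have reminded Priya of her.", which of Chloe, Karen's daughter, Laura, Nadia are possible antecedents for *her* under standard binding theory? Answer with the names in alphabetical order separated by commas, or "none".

*her* is a pronoun; Principle B requires it to be free in its binding domain — the clause headed by 'reminded'.
— Chloe: subject of the clause headed by 'assured'; c-commands the pronoun but lies outside its binding domain — allowed.
— Karen's daughter: subject of the clause headed by 'reminded'; c-commands the pronoun within its binding domain — blocked (Principle B).
— Laura: possessor inside the subject DP of the matrix clause; does not c-command the pronoun — Principle B does not apply; allowed.
— Nadia: possessor inside the subject DP of the clause headed by 'found'; does not c-command the pronoun — Principle B does not apply; allowed.

Chloe, Laura, Nadia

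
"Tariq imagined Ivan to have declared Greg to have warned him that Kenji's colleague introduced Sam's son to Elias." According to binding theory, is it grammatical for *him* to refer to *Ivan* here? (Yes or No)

Yes

*Ivan* is an R-expression; Principle C requires it to be free (not bound by any c-commanding expression).
— him: object of the clause headed by 'warned'; the pronoun does not c-command the R-expression — coreference allowed.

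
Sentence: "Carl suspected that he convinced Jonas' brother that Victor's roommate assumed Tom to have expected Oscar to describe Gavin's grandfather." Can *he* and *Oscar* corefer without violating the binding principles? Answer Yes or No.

*Oscar* is an R-expression; Principle C requires it to be free (not bound by any c-commanding expression).
— he: subject of the clause headed by 'convinced'; the pronoun c-commands the R-expression — coreference blocked (Principle C).

No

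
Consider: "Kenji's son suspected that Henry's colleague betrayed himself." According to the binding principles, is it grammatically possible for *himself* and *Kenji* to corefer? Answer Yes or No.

No

*himself* is a reflexive; Principle A requires it to be bound within its binding domain — the clause headed by 'betrayed'.
— Kenji: possessor inside the subject DP of the matrix clause; does not c-command the reflexive — cannot bind it (Principle A).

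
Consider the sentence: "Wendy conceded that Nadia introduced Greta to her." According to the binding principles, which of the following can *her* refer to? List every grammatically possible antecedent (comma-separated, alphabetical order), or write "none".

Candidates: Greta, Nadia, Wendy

*her* is a pronoun; Principle B requires it to be free in its binding domain — the clause headed by 'introduced'.
— Greta: object of the clause headed by 'introduced'; c-commands the pronoun within its binding domain — blocked (Principle B).
— Nadia: subject of the clause headed by 'introduced'; c-commands the pronoun within its binding domain — blocked (Principle B).
— Wendy: subject of the matrix clause; c-commands the pronoun but lies outside its binding domain — allowed.

Wendy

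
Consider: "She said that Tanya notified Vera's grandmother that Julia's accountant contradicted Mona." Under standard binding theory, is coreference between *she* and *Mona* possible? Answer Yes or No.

No

*Mona* is an R-expression; Principle C requires it to be free (not bound by any c-commanding expression).
— she: subject of the matrix clause; the pronoun c-commands the R-expression — coreference blocked (Principle C).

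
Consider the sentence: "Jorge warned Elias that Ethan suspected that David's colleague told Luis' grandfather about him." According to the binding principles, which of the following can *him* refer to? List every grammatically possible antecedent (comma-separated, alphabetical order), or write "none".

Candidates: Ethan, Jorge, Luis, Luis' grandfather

Ethan, Jorge, Luis

*him* is a pronoun; Principle B requires it to be free in its binding domain — the clause headed by 'told'.
— Ethan: subject of the clause headed by 'suspected'; c-commands the pronoun but lies outside its binding domain — allowed.
— Jorge: subject of the matrix clause; c-commands the pronoun but lies outside its binding domain — allowed.
— Luis: possessor inside the object DP of the clause headed by 'told'; does not c-command the pronoun — Principle B does not apply; allowed.
— Luis' grandfather: object of the clause headed by 'told'; c-commands the pronoun within its binding domain — blocked (Principle B).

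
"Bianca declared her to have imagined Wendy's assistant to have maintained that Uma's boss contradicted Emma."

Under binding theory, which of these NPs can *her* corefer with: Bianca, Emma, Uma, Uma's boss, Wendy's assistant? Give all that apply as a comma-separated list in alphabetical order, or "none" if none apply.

*her* is a pronoun; Principle B requires it to be free in its binding domain — the matrix clause.
— Bianca: subject of the matrix clause; c-commands the pronoun within its binding domain — blocked (Principle B).
— Emma: object of the clause headed by 'contradicted'; is c-commanded by the pronoun; coreference would bind this R-expression — blocked (Principle C).
— Uma: possessor inside the subject DP of the clause headed by 'contradicted'; is c-commanded by the pronoun; coreference would bind this R-expression — blocked (Principle C).
— Uma's boss: subject of the clause headed by 'contradicted'; is c-commanded by the pronoun; coreference would bind this R-expression — blocked (Principle C).
— Wendy's assistant: subject of the clause headed by 'maintained'; is c-commanded by the pronoun; coreference would bind this R-expression — blocked (Principle C).

none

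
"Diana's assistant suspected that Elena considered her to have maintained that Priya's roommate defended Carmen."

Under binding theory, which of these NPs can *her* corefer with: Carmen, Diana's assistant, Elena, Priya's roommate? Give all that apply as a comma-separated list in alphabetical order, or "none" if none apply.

*her* is a pronoun; Principle B requires it to be free in its binding domain — the clause headed by 'considered'.
— Carmen: object of the clause headed by 'defended'; is c-commanded by the pronoun; coreference would bind this R-expression — blocked (Principle C).
— Diana's assistant: subject of the matrix clause; c-commands the pronoun but lies outside its binding domain — allowed.
— Elena: subject of the clause headed by 'considered'; c-commands the pronoun within its binding domain — blocked (Principle B).
— Priya's roommate: subject of the clause headed by 'defended'; is c-commanded by the pronoun; coreference would bind this R-expression — blocked (Principle C).

Diana's assistant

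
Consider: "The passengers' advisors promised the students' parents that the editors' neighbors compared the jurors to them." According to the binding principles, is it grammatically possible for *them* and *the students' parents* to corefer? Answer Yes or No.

Yes

*them* is a pronoun; Principle B requires it to be free in its binding domain — the clause headed by 'compared'.
— the students' parents: object of the matrix clause; c-commands the pronoun but lies outside its binding domain — allowed.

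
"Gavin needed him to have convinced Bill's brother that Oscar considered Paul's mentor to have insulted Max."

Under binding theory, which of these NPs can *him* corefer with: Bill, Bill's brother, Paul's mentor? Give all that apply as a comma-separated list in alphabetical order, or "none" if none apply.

none

*him* is a pronoun; Principle B requires it to be free in its binding domain — the matrix clause.
— Bill: possessor inside the object DP of the clause headed by 'convinced'; is c-commanded by the pronoun; coreference would bind this R-expression — blocked (Principle C).
— Bill's brother: object of the clause headed by 'convinced'; is c-commanded by the pronoun; coreference would bind this R-expression — blocked (Principle C).
— Paul's mentor: subject of the clause headed by 'insulted'; is c-commanded by the pronoun; coreference would bind this R-expression — blocked (Principle C).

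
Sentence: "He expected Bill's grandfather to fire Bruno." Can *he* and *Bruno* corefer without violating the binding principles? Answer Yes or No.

*Bruno* is an R-expression; Principle C requires it to be free (not bound by any c-commanding expression).
— he: subject of the matrix clause; the pronoun c-commands the R-expression — coreference blocked (Principle C).

No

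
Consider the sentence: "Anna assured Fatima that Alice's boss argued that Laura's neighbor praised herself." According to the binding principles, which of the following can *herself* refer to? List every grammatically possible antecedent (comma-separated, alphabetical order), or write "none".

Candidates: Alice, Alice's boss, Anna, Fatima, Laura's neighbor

Laura's neighbor

*herself* is a reflexive; Principle A requires it to be bound within its binding domain — the clause headed by 'praised'.
— Alice: possessor inside the subject DP of the clause headed by 'argued'; does not c-command the reflexive — cannot bind it (Principle A).
— Alice's boss: subject of the clause headed by 'argued'; c-commands the reflexive but lies outside its binding domain — cannot bind it (Principle A).
— Anna: subject of the matrix clause; c-commands the reflexive but lies outside its binding domain — cannot bind it (Principle A).
— Fatima: object of the matrix clause; c-commands the reflexive but lies outside its binding domain — cannot bind it (Principle A).
— Laura's neighbor: subject of the clause headed by 'praised'; c-commands the reflexive within its binding domain — allowed (Principle A).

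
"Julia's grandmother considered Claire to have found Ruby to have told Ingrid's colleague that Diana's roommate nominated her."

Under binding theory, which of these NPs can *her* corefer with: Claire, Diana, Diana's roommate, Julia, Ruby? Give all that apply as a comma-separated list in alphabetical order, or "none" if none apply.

*her* is a pronoun; Principle B requires it to be free in its binding domain — the clause headed by 'nominated'.
— Claire: subject of the clause headed by 'found'; c-commands the pronoun but lies outside its binding domain — allowed.
— Diana: possessor inside the subject DP of the clause headed by 'nominated'; does not c-command the pronoun — Principle B does not apply; allowed.
— Diana's roommate: subject of the clause headed by 'nominated'; c-commands the pronoun within its binding domain — blocked (Principle B).
— Julia: possessor inside the subject DP of the matrix clause; does not c-command the pronoun — Principle B does not apply; allowed.
— Ruby: subject of the clause headed by 'told'; c-commands the pronoun but lies outside its binding domain — allowed.

Claire, Diana, Julia, Ruby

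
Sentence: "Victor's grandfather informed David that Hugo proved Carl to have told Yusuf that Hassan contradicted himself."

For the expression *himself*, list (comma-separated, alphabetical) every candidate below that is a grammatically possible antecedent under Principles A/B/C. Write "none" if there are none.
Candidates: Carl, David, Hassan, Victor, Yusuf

*himself* is a reflexive; Principle A requires it to be bound within its binding domain — the clause headed by 'contradicted'.
— Carl: subject of the clause headed by 'told'; c-commands the reflexive but lies outside its binding domain — cannot bind it (Principle A).
— David: object of the matrix clause; c-commands the reflexive but lies outside its binding domain — cannot bind it (Principle A).
— Hassan: subject of the clause headed by 'contradicted'; c-commands the reflexive within its binding domain — allowed (Principle A).
— Victor: possessor inside the subject DP of the matrix clause; does not c-command the reflexive — cannot bind it (Principle A).
— Yusuf: object of the clause headed by 'told'; c-commands the reflexive but lies outside its binding domain — cannot bind it (Principle A).

Hassan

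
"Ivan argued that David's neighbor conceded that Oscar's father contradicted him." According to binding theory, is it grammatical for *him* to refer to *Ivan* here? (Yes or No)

Yes

*Ivan* is an R-expression; Principle C requires it to be free (not bound by any c-commanding expression).
— him: object of the clause headed by 'contradicted'; the pronoun does not c-command the R-expression — coreference allowed.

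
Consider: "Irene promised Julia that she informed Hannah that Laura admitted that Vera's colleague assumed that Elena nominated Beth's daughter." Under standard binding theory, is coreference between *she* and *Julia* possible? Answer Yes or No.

*Julia* is an R-expression; Principle C requires it to be free (not bound by any c-commanding expression).
— she: subject of the clause headed by 'informed'; the pronoun does not c-command the R-expression — coreference allowed.

Yes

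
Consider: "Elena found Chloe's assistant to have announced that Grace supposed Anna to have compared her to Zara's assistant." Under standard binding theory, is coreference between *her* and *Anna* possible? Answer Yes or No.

No

*Anna* is an R-expression; Principle C requires it to be free (not bound by any c-commanding expression).
— her: object of the clause headed by 'compared'; the R-expression locally c-commands the pronoun — coreference blocked (Principle B on the pronoun).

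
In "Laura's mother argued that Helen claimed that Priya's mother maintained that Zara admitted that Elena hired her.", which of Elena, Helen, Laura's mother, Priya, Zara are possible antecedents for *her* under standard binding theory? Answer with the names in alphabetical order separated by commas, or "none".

Helen, Laura's mother, Priya, Zara

*her* is a pronoun; Principle B requires it to be free in its binding domain — the clause headed by 'hired'.
— Elena: subject of the clause headed by 'hired'; c-commands the pronoun within its binding domain — blocked (Principle B).
— Helen: subject of the clause headed by 'claimed'; c-commands the pronoun but lies outside its binding domain — allowed.
— Laura's mother: subject of the matrix clause; c-commands the pronoun but lies outside its binding domain — allowed.
— Priya: possessor inside the subject DP of the clause headed by 'maintained'; does not c-command the pronoun — Principle B does not apply; allowed.
— Zara: subject of the clause headed by 'admitted'; c-commands the pronoun but lies outside its binding domain — allowed.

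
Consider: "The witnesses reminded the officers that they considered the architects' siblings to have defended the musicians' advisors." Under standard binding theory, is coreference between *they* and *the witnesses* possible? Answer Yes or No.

Yes

*the witnesses* is an R-expression; Principle C requires it to be free (not bound by any c-commanding expression).
— they: subject of the clause headed by 'considered'; the pronoun does not c-command the R-expression — coreference allowed.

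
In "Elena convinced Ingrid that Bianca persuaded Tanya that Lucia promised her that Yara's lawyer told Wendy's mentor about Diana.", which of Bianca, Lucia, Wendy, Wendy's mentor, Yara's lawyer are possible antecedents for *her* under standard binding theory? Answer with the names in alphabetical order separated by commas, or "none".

Bianca

*her* is a pronoun; Principle B requires it to be free in its binding domain — the clause headed by 'promised'.
— Bianca: subject of the clause headed by 'persuaded'; c-commands the pronoun but lies outside its binding domain — allowed.
— Lucia: subject of the clause headed by 'promised'; c-commands the pronoun within its binding domain — blocked (Principle B).
— Wendy: possessor inside the object DP of the clause headed by 'told'; is c-commanded by the pronoun; coreference would bind this R-expression — blocked (Principle C).
— Wendy's mentor: object of the clause headed by 'told'; is c-commanded by the pronoun; coreference would bind this R-expression — blocked (Principle C).
— Yara's lawyer: subject of the clause headed by 'told'; is c-commanded by the pronoun; coreference would bind this R-expression — blocked (Principle C).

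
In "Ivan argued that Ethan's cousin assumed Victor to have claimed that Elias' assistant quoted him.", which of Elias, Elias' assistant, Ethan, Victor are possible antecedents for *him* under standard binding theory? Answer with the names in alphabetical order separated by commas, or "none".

Elias, Ethan, Victor

*him* is a pronoun; Principle B requires it to be free in its binding domain — the clause headed by 'quoted'.
— Elias: possessor inside the subject DP of the clause headed by 'quoted'; does not c-command the pronoun — Principle B does not apply; allowed.
— Elias' assistant: subject of the clause headed by 'quoted'; c-commands the pronoun within its binding domain — blocked (Principle B).
— Ethan: possessor inside the subject DP of the clause headed by 'assumed'; does not c-command the pronoun — Principle B does not apply; allowed.
— Victor: subject of the clause headed by 'claimed'; c-commands the pronoun but lies outside its binding domain — allowed.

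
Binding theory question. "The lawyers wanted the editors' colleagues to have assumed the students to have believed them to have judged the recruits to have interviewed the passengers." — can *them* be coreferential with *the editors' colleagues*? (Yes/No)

Yes

*them* is a pronoun; Principle B requires it to be free in its binding domain — the clause headed by 'believed'.
— the editors' colleagues: subject of the clause headed by 'assumed'; c-commands the pronoun but lies outside its binding domain — allowed.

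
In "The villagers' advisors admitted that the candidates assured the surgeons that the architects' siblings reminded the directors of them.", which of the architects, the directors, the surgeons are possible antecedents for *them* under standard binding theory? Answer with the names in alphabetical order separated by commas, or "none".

the architects, the surgeons

*them* is a pronoun; Principle B requires it to be free in its binding domain — the clause headed by 'reminded'.
— the architects: possessor inside the subject DP of the clause headed by 'reminded'; does not c-command the pronoun — Principle B does not apply; allowed.
— the directors: object of the clause headed by 'reminded'; c-commands the pronoun within its binding domain — blocked (Principle B).
— the surgeons: object of the clause headed by 'assured'; c-commands the pronoun but lies outside its binding domain — allowed.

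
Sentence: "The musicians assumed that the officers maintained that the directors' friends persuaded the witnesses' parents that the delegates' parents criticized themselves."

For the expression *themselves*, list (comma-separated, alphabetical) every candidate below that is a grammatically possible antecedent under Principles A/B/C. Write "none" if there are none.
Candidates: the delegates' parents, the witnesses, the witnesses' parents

the delegates' parents

*themselves* is a reflexive; Principle A requires it to be bound within its binding domain — the clause headed by 'criticized'.
— the delegates' parents: subject of the clause headed by 'criticized'; c-commands the reflexive within its binding domain — allowed (Principle A).
— the witnesses: possessor inside the object DP of the clause headed by 'persuaded'; does not c-command the reflexive — cannot bind it (Principle A).
— the witnesses' parents: object of the clause headed by 'persuaded'; c-commands the reflexive but lies outside its binding domain — cannot bind it (Principle A).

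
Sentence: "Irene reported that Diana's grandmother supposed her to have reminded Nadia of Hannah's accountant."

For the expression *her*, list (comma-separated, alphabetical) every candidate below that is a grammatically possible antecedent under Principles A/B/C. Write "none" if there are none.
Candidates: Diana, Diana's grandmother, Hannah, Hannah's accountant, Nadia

Diana

*her* is a pronoun; Principle B requires it to be free in its binding domain — the clause headed by 'supposed'.
— Diana: possessor inside the subject DP of the clause headed by 'supposed'; does not c-command the pronoun — Principle B does not apply; allowed.
— Diana's grandmother: subject of the clause headed by 'supposed'; c-commands the pronoun within its binding domain — blocked (Principle B).
— Hannah: possessor inside the second object DP of the clause headed by 'reminded'; is c-commanded by the pronoun; coreference would bind this R-expression — blocked (Principle C).
— Hannah's accountant: second object of the clause headed by 'reminded'; is c-commanded by the pronoun; coreference would bind this R-expression — blocked (Principle C).
— Nadia: object of the clause headed by 'reminded'; is c-commanded by the pronoun; coreference would bind this R-expression — blocked (Principle C).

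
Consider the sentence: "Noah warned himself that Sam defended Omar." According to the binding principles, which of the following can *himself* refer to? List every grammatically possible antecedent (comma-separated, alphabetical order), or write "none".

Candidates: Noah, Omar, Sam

Noah

*himself* is a reflexive; Principle A requires it to be bound within its binding domain — the matrix clause.
— Noah: subject of the matrix clause; c-commands the reflexive within its binding domain — allowed (Principle A).
— Omar: object of the clause headed by 'defended'; does not c-command the reflexive — cannot bind it (Principle A).
— Sam: subject of the clause headed by 'defended'; does not c-command the reflexive — cannot bind it (Principle A).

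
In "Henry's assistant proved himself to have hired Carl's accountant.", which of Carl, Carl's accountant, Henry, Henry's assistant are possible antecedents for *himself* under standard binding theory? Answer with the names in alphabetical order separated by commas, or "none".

Henry's assistant

*himself* is a reflexive; Principle A requires it to be bound within its binding domain — the matrix clause.
— Carl: possessor inside the object DP of the clause headed by 'hired'; does not c-command the reflexive — cannot bind it (Principle A).
— Carl's accountant: object of the clause headed by 'hired'; does not c-command the reflexive — cannot bind it (Principle A).
— Henry: possessor inside the subject DP of the matrix clause; does not c-command the reflexive — cannot bind it (Principle A).
— Henry's assistant: subject of the matrix clause; c-commands the reflexive within its binding domain — allowed (Principle A).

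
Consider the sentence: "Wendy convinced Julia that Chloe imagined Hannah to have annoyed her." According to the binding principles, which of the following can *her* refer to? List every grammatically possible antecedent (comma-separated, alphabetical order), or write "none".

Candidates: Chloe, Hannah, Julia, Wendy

Chloe, Julia, Wendy

*her* is a pronoun; Principle B requires it to be free in its binding domain — the clause headed by 'annoyed'.
— Chloe: subject of the clause headed by 'imagined'; c-commands the pronoun but lies outside its binding domain — allowed.
— Hannah: subject of the clause headed by 'annoyed'; c-commands the pronoun within its binding domain — blocked (Principle B).
— Julia: object of the matrix clause; c-commands the pronoun but lies outside its binding domain — allowed.
— Wendy: subject of the matrix clause; c-commands the pronoun but lies outside its binding domain — allowed.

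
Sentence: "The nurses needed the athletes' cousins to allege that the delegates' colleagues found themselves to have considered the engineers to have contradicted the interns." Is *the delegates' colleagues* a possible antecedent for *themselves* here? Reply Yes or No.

*themselves* is a reflexive; Principle A requires it to be bound within its binding domain — the clause headed by 'found'.
— the delegates' colleagues: subject of the clause headed by 'found'; c-commands the reflexive within its binding domain — allowed (Principle A).

Yes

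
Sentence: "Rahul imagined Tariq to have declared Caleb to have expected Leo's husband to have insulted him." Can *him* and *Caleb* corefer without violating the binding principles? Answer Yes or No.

*Caleb* is an R-expression; Principle C requires it to be free (not bound by any c-commanding expression).
— him: object of the clause headed by 'insulted'; the pronoun does not c-command the R-expression — coreference allowed.

Yes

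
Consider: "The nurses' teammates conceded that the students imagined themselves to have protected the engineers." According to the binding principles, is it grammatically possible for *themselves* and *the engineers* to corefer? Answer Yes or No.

No

*themselves* is a reflexive; Principle A requires it to be bound within its binding domain — the clause headed by 'imagined'.
— the engineers: object of the clause headed by 'protected'; does not c-command the reflexive — cannot bind it (Principle A).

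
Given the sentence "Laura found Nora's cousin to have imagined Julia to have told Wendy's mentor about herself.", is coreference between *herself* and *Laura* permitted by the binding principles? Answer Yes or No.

No

*herself* is a reflexive; Principle A requires it to be bound within its binding domain — the clause headed by 'told'.
— Laura: subject of the matrix clause; c-commands the reflexive but lies outside its binding domain — cannot bind it (Principle A).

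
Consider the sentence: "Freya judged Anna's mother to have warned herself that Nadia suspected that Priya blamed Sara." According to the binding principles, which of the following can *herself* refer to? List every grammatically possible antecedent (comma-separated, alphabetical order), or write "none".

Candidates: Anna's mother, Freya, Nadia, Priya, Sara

*herself* is a reflexive; Principle A requires it to be bound within its binding domain — the clause headed by 'warned'.
— Anna's mother: subject of the clause headed by 'warned'; c-commands the reflexive within its binding domain — allowed (Principle A).
— Freya: subject of the matrix clause; c-commands the reflexive but lies outside its binding domain — cannot bind it (Principle A).
— Nadia: subject of the clause headed by 'suspected'; does not c-command the reflexive — cannot bind it (Principle A).
— Priya: subject of the clause headed by 'blamed'; does not c-command the reflexive — cannot bind it (Principle A).
— Sara: object of the clause headed by 'blamed'; does not c-command the reflexive — cannot bind it (Principle A).

Anna's mother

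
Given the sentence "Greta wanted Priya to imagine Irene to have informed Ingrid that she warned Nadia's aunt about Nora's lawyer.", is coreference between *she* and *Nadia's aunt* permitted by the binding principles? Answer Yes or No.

No

*she* is a pronoun; Principle B requires it to be free in its binding domain — the clause headed by 'warned'.
— Nadia's aunt: object of the clause headed by 'warned'; is c-commanded by the pronoun; coreference would bind this R-expression — blocked (Principle C).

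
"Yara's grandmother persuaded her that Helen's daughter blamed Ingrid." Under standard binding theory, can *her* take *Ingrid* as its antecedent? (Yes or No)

No

*her* is a pronoun; Principle B requires it to be free in its binding domain — the matrix clause.
— Ingrid: object of the clause headed by 'blamed'; is c-commanded by the pronoun; coreference would bind this R-expression — blocked (Principle C).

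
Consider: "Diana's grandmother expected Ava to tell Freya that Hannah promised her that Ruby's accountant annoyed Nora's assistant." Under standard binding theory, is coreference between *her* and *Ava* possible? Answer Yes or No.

*Ava* is an R-expression; Principle C requires it to be free (not bound by any c-commanding expression).
— her: object of the clause headed by 'promised'; the pronoun does not c-command the R-expression — coreference allowed.

Yes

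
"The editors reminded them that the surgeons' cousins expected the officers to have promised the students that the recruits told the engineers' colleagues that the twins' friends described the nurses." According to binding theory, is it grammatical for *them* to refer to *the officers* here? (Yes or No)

No

*the officers* is an R-expression; Principle C requires it to be free (not bound by any c-commanding expression).
— them: object of the matrix clause; the pronoun c-commands the R-expression — coreference blocked (Principle C).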